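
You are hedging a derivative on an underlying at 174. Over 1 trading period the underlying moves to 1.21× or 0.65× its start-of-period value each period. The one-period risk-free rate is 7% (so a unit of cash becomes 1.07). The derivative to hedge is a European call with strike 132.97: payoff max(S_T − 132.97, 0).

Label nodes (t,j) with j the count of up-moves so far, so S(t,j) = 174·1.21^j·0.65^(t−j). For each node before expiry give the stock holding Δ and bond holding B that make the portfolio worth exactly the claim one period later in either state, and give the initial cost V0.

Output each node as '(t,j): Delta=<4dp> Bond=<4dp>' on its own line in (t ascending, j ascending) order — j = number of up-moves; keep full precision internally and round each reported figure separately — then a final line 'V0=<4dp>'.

(0,0): Delta=0.7961 Bond=-84.1464
V0=54.3715

Since d<R<u, set p* = (R−d)/(u−d) = 0.7500; price each node as the discounted p*-expectation of its children.
At expiry t=1: V(1,0)=0.0000, V(1,1)=77.5700
(0,0): S=174.0000. Δ = (V_up−V_dn)/(S_up−S_dn) = (77.5700−0.0000)/(210.5400−113.1000) = 0.7961. V = [p*·77.5700 + (1−p*)·0.0000]/1.07 = 54.3715. B = V − Δ·S = -84.1464.
Root portfolio cost Δ·174+B reproduces V0=54.3715.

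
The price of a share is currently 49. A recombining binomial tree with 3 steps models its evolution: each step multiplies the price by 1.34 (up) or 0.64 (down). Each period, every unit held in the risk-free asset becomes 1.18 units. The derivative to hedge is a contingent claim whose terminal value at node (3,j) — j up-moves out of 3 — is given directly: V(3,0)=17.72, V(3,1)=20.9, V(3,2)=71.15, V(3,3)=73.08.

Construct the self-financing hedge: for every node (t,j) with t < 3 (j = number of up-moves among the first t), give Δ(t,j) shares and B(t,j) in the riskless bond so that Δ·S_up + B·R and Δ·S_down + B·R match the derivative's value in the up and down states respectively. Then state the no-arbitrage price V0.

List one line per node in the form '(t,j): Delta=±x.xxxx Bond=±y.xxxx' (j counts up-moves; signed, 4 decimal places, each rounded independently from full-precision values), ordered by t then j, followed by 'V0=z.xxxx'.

No-arbitrage ⇒ martingale measure with p* = (R−d)/(u−d) = 0.7714.
Payoff layer (t=3): V(3,0)=17.7200, V(3,1)=20.9000, V(3,2)=71.1500, V(3,3)=73.0800
Node (2,0) S=20.0704: V=(p*·20.9000+(1−p*)·17.7200)/1.18=17.0959; Δ=(20.9000−17.7200)/(26.8943−12.8451)=0.2263; B=V−Δ·S=12.5530
Node (2,1) S=42.0224: V=(p*·71.1500+(1−p*)·20.9000)/1.18=50.5630; Δ=(71.1500−20.9000)/(56.3100−26.8943)=1.7083; B=V−Δ·S=-21.2228
Node (2,2) S=87.9844: V=(p*·73.0800+(1−p*)·71.1500)/1.18=61.5584; Δ=(73.0800−71.1500)/(117.8991−56.3100)=0.0313; B=V−Δ·S=58.8012
Node (1,0) S=31.3600: V=(p*·50.5630+(1−p*)·17.0959)/1.18=36.3672; Δ=(50.5630−17.0959)/(42.0224−20.0704)=1.5246; B=V−Δ·S=-11.4429
Node (1,1) S=65.6600: V=(p*·61.5584+(1−p*)·50.5630)/1.18=50.0382; Δ=(61.5584−50.5630)/(87.9844−42.0224)=0.2392; B=V−Δ·S=34.3305
Node (0,0) S=49.0000: V=(p*·50.0382+(1−p*)·36.3672)/1.18=39.7571; Δ=(50.0382−36.3672)/(65.6600−31.3600)=0.3986; B=V−Δ·S=20.2271
Each (Δ,B) replicates both successor values, so the strategy is self-financing and V0 is arbitrage-free.

(0,0): Delta=0.3986 Bond=20.2271
(1,0): Delta=1.5246 Bond=-11.4429
(1,1): Delta=0.2392 Bond=34.3305
(2,0): Delta=0.2263 Bond=12.5530
(2,1): Delta=1.7083 Bond=-21.2228
(2,2): Delta=0.0313 Bond=58.8012
V0=39.7571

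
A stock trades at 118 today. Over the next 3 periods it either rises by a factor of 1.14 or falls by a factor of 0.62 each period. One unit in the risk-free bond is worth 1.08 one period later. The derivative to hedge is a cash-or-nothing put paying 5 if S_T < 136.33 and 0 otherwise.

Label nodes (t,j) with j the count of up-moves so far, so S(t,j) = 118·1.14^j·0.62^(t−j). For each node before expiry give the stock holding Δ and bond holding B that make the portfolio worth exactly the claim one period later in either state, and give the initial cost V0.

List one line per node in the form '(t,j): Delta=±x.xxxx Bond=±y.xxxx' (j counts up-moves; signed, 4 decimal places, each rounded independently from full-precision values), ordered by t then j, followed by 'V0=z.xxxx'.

The replicating-portfolio and risk-neutral prices coincide; use p* = (1.08−0.62)/(1.14−0.62) = 0.8846 for the latter.
At expiry t=3: V(3,0)=5.0000, V(3,1)=5.0000, V(3,2)=5.0000, V(3,3)=0.0000
Node (2,0) S=45.3592: V=(p*·5.0000+(1−p*)·5.0000)/1.08=4.6296; Δ=(5.0000−5.0000)/(51.7095−28.1227)=0.0000; B=V−Δ·S=4.6296
Node (2,1) S=83.4024: V=(p*·5.0000+(1−p*)·5.0000)/1.08=4.6296; Δ=(5.0000−5.0000)/(95.0787−51.7095)=0.0000; B=V−Δ·S=4.6296
Node (2,2) S=153.3528: V=(p*·0.0000+(1−p*)·5.0000)/1.08=0.5342; Δ=(0.0000−5.0000)/(174.8222−95.0787)=-0.0627; B=V−Δ·S=10.1496
Node (1,0) S=73.1600: V=(p*·4.6296+(1−p*)·4.6296)/1.08=4.2867; Δ=(4.6296−4.6296)/(83.4024−45.3592)=0.0000; B=V−Δ·S=4.2867
Node (1,1) S=134.5200: V=(p*·0.5342+(1−p*)·4.6296)/1.08=0.9322; Δ=(0.5342−4.6296)/(153.3528−83.4024)=-0.0585; B=V−Δ·S=8.8080
Node (0,0) S=118.0000: V=(p*·0.9322+(1−p*)·4.2867)/1.08=1.2215; Δ=(0.9322−4.2867)/(134.5200−73.1600)=-0.0547; B=V−Δ·S=7.6725
Check: Δ(0,0)·S0 + B(0,0) = 1.2215 = V0.

(0,0): Delta=-0.0547 Bond=7.6725
(1,0): Delta=0.0000 Bond=4.2867
(1,1): Delta=-0.0585 Bond=8.8080
(2,0): Delta=0.0000 Bond=4.6296
(2,1): Delta=0.0000 Bond=4.6296
(2,2): Delta=-0.0627 Bond=10.1496
V0=1.2215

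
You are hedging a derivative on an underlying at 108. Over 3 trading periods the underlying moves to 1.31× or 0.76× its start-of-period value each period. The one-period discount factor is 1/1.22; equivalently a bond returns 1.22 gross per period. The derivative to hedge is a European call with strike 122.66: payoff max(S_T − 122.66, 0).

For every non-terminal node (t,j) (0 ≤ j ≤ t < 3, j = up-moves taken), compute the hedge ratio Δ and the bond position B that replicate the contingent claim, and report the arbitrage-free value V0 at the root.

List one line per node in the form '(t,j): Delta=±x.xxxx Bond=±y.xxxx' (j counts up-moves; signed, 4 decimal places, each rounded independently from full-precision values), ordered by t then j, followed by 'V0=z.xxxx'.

(0,0): Delta=0.8629 Bond=-51.0417
(1,0): Delta=0.2763 Bond=-14.1299
(1,1): Delta=0.9294 Bond=-71.6898
(2,0): Delta=0.0000 Bond=0.0000
(2,1): Delta=0.3077 Bond=-20.6112
(2,2): Delta=1.0000 Bond=-100.5410
V0=42.1467

Risk-neutral probability p* = (R−d)/(u−d) = (1.22−0.76)/(1.31−0.76) = 0.8364.
Terminal payoffs: V(3,0)=0.0000, V(3,1)=0.0000, V(3,2)=18.1975, V(3,3)=120.1338
(2,0): S=62.3808. Δ = (V_up−V_dn)/(S_up−S_dn) = (0.0000−0.0000)/(81.7188−47.4094) = 0.0000. V = [p*·0.0000 + (1−p*)·0.0000]/1.22 = 0.0000. B = V − Δ·S = 0.0000.
(2,1): S=107.5248. Δ = (V_up−V_dn)/(S_up−S_dn) = (18.1975−0.0000)/(140.8575−81.7188) = 0.3077. V = [p*·18.1975 + (1−p*)·0.0000]/1.22 = 12.4752. B = V − Δ·S = -20.6112.
(2,2): S=185.3388. Δ = (V_up−V_dn)/(S_up−S_dn) = (120.1338−18.1975)/(242.7938−140.8575) = 1.0000. V = [p*·120.1338 + (1−p*)·18.1975]/1.22 = 84.7978. B = V − Δ·S = -100.5410.
(1,0): S=82.0800. Δ = (V_up−V_dn)/(S_up−S_dn) = (12.4752−0.0000)/(107.5248−62.3808) = 0.2763. V = [p*·12.4752 + (1−p*)·0.0000]/1.22 = 8.5523. B = V − Δ·S = -14.1299.
(1,1): S=141.4800. Δ = (V_up−V_dn)/(S_up−S_dn) = (84.7978−12.4752)/(185.3388−107.5248) = 0.9294. V = [p*·84.7978 + (1−p*)·12.4752]/1.22 = 59.8059. B = V − Δ·S = -71.6898.
(0,0): S=108.0000. Δ = (V_up−V_dn)/(S_up−S_dn) = (59.8059−8.5523)/(141.4800−82.0800) = 0.8629. V = [p*·59.8059 + (1−p*)·8.5523]/1.22 = 42.1467. B = V − Δ·S = -51.0417.
Root portfolio cost Δ·108+B reproduces V0=42.1467.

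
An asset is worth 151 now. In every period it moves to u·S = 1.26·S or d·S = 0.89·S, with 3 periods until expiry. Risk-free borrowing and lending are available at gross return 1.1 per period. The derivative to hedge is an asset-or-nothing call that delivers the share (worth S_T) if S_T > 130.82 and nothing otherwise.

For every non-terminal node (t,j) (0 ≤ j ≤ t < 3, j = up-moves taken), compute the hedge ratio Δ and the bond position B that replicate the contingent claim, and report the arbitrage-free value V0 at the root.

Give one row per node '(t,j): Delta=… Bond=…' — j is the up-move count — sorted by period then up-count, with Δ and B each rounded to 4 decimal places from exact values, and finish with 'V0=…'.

(0,0): Delta=1.2945 Bond=-50.9301
(1,0): Delta=1.8416 Bond=-129.5534
(1,1): Delta=1.0000 Bond=0.0000
(2,0): Delta=3.4054 Bond=-329.5514
(2,1): Delta=1.0000 Bond=0.0000
(2,2): Delta=1.0000 Bond=0.0000
V0=144.5327

No-arbitrage ⇒ martingale measure with p* = (R−d)/(u−d) = 0.5676.
Terminal values V(3,·): V(3,0)=0.0000, V(3,1)=150.7049, V(3,2)=213.3576, V(3,3)=302.0568
Node (2,0) S=119.6071: V=(p*·150.7049+(1−p*)·0.0000)/1.1=77.7593; Δ=(150.7049−0.0000)/(150.7049−106.4503)=3.4054; B=V−Δ·S=-329.5514
Node (2,1) S=169.3314: V=(p*·213.3576+(1−p*)·150.7049)/1.1=169.3314; Δ=(213.3576−150.7049)/(213.3576−150.7049)=1.0000; B=V−Δ·S=0.0000
Node (2,2) S=239.7276: V=(p*·302.0568+(1−p*)·213.3576)/1.1=239.7276; Δ=(302.0568−213.3576)/(302.0568−213.3576)=1.0000; B=V−Δ·S=0.0000
Node (1,0) S=134.3900: V=(p*·169.3314+(1−p*)·77.7593)/1.1=117.9388; Δ=(169.3314−77.7593)/(169.3314−119.6071)=1.8416; B=V−Δ·S=-129.5534
Node (1,1) S=190.2600: V=(p*·239.7276+(1−p*)·169.3314)/1.1=190.2600; Δ=(239.7276−169.3314)/(239.7276−169.3314)=1.0000; B=V−Δ·S=0.0000
Node (0,0) S=151.0000: V=(p*·190.2600+(1−p*)·117.9388)/1.1=144.5327; Δ=(190.2600−117.9388)/(190.2600−134.3900)=1.2945; B=V−Δ·S=-50.9301
Self-financing check: at every node Δ·S+B equals the discounted successor values.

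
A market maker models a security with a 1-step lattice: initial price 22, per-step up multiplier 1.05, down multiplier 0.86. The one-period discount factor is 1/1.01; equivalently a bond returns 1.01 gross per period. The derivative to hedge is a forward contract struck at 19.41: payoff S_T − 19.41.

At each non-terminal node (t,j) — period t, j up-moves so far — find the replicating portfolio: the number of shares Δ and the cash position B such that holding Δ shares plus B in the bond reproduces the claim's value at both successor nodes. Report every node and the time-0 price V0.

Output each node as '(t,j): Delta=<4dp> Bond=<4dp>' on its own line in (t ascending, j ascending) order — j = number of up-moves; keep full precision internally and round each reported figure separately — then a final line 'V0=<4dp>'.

No-arbitrage ⇒ martingale measure with p* = (R−d)/(u−d) = 0.7895.
Terminal values V(1,·): V(1,0)=-0.4900, V(1,1)=3.6900
(0,0): S=22.0000. Δ = (V_up−V_dn)/(S_up−S_dn) = (3.6900−-0.4900)/(23.1000−18.9200) = 1.0000. V = [p*·3.6900 + (1−p*)·-0.4900]/1.01 = 2.7822. B = V − Δ·S = -19.2178.
Self-financing check: at every node Δ·S+B equals the discounted successor values.

(0,0): Delta=1.0000 Bond=-19.2178
V0=2.7822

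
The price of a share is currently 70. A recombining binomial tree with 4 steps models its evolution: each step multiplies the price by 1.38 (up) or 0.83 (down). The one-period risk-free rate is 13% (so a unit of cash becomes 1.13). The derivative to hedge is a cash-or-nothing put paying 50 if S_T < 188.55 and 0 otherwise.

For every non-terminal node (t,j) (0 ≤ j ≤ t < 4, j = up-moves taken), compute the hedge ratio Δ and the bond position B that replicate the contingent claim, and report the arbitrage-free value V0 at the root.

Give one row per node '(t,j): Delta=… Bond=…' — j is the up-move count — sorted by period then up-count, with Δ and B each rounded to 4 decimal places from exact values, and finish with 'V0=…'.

(0,0): Delta=-0.1461 Bond=38.1761
(1,0): Delta=0.0000 Bond=34.6525
(1,1): Delta=-0.2193 Bond=50.2110
(2,0): Delta=0.0000 Bond=39.1573
(2,1): Delta=0.0000 Bond=39.1573
(2,2): Delta=-0.3292 Bond=71.3893
(3,0): Delta=0.0000 Bond=44.2478
(3,1): Delta=0.0000 Bond=44.2478
(3,2): Delta=0.0000 Bond=44.2478
(3,3): Delta=-0.4942 Bond=111.0217
V0=27.9514

Since d<R<u, set p* = (R−d)/(u−d) = 0.5455; price each node as the discounted p*-expectation of its children.
Terminal values V(4,·): V(4,0)=50.0000, V(4,1)=50.0000, V(4,2)=50.0000, V(4,3)=50.0000, V(4,4)=0.0000
(3,0): S=40.0251. Δ = (V_up−V_dn)/(S_up−S_dn) = (50.0000−50.0000)/(55.2346−33.2208) = 0.0000. V = [p*·50.0000 + (1−p*)·50.0000]/1.13 = 44.2478. B = V − Δ·S = 44.2478.
(3,1): S=66.5477. Δ = (V_up−V_dn)/(S_up−S_dn) = (50.0000−50.0000)/(91.8359−55.2346) = 0.0000. V = [p*·50.0000 + (1−p*)·50.0000]/1.13 = 44.2478. B = V − Δ·S = 44.2478.
(3,2): S=110.6456. Δ = (V_up−V_dn)/(S_up−S_dn) = (50.0000−50.0000)/(152.6910−91.8359) = 0.0000. V = [p*·50.0000 + (1−p*)·50.0000]/1.13 = 44.2478. B = V − Δ·S = 44.2478.
(3,3): S=183.9650. Δ = (V_up−V_dn)/(S_up−S_dn) = (0.0000−50.0000)/(253.8718−152.6910) = -0.4942. V = [p*·0.0000 + (1−p*)·50.0000]/1.13 = 20.1126. B = V − Δ·S = 111.0217.
(2,0): S=48.2230. Δ = (V_up−V_dn)/(S_up−S_dn) = (44.2478−44.2478)/(66.5477−40.0251) = 0.0000. V = [p*·44.2478 + (1−p*)·44.2478]/1.13 = 39.1573. B = V − Δ·S = 39.1573.
(2,1): S=80.1780. Δ = (V_up−V_dn)/(S_up−S_dn) = (44.2478−44.2478)/(110.6456−66.5477) = 0.0000. V = [p*·44.2478 + (1−p*)·44.2478]/1.13 = 39.1573. B = V − Δ·S = 39.1573.
(2,2): S=133.3080. Δ = (V_up−V_dn)/(S_up−S_dn) = (20.1126−44.2478)/(183.9650−110.6456) = -0.3292. V = [p*·20.1126 + (1−p*)·44.2478]/1.13 = 27.5072. B = V − Δ·S = 71.3893.
(1,0): S=58.1000. Δ = (V_up−V_dn)/(S_up−S_dn) = (39.1573−39.1573)/(80.1780−48.2230) = 0.0000. V = [p*·39.1573 + (1−p*)·39.1573]/1.13 = 34.6525. B = V − Δ·S = 34.6525.
(1,1): S=96.6000. Δ = (V_up−V_dn)/(S_up−S_dn) = (27.5072−39.1573)/(133.3080−80.1780) = -0.2193. V = [p*·27.5072 + (1−p*)·39.1573]/1.13 = 29.0290. B = V − Δ·S = 50.2110.
(0,0): S=70.0000. Δ = (V_up−V_dn)/(S_up−S_dn) = (29.0290−34.6525)/(96.6000−58.1000) = -0.1461. V = [p*·29.0290 + (1−p*)·34.6525]/1.13 = 27.9514. B = V − Δ·S = 38.1761.
The time-0 hedge costs 27.9514, which is the no-arbitrage price.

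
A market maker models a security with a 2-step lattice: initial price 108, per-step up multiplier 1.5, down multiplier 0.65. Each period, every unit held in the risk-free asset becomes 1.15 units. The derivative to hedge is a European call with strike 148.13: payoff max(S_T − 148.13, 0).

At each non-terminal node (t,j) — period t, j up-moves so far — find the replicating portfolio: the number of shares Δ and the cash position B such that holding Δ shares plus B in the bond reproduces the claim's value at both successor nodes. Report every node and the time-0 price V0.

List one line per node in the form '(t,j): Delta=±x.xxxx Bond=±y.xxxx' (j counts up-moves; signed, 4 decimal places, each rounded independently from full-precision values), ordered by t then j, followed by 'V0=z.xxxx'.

(0,0): Delta=0.5286 Bond=-32.2685
(1,0): Delta=0.0000 Bond=0.0000
(1,1): Delta=0.6890 Bond=-63.0849
V0=24.8219

Under the risk-neutral measure, an up-move has probability p* = (R−d)/(u−d) = 0.5882 and values discount at R = 1.15.
Terminal values V(2,·): V(2,0)=0.0000, V(2,1)=0.0000, V(2,2)=94.8700
Node (1,0) S=70.2000: V=(p*·0.0000+(1−p*)·0.0000)/1.15=0.0000; Δ=(0.0000−0.0000)/(105.3000−45.6300)=0.0000; B=V−Δ·S=0.0000
Node (1,1) S=162.0000: V=(p*·94.8700+(1−p*)·0.0000)/1.15=48.5269; Δ=(94.8700−0.0000)/(243.0000−105.3000)=0.6890; B=V−Δ·S=-63.0849
Node (0,0) S=108.0000: V=(p*·48.5269+(1−p*)·0.0000)/1.15=24.8219; Δ=(48.5269−0.0000)/(162.0000−70.2000)=0.5286; B=V−Δ·S=-32.2685
Self-financing check: at every node Δ·S+B equals the discounted successor values.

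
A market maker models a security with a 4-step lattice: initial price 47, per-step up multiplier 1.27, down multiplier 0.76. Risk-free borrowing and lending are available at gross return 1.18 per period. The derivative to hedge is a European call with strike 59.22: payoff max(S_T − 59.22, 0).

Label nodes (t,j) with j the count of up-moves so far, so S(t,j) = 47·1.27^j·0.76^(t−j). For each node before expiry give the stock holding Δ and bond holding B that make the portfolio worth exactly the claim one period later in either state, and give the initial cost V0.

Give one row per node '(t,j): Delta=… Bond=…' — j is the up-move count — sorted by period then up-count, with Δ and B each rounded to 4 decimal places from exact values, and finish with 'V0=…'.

(0,0): Delta=0.8235 Bond=-20.9093
(1,0): Delta=0.3729 Bond=-8.5798
(1,1): Delta=0.8812 Bond=-28.1215
(2,0): Delta=0.0000 Bond=0.0000
(2,1): Delta=0.4208 Bond=-12.2936
(2,2): Delta=0.9403 Bond=-37.6598
(3,0): Delta=0.0000 Bond=0.0000
(3,1): Delta=0.0000 Bond=0.0000
(3,2): Delta=0.4747 Bond=-17.6149
(3,3): Delta=1.0000 Bond=-50.1864
V0=17.7939

Risk-neutral probability p* = (R−d)/(u−d) = (1.18−0.76)/(1.27−0.76) = 0.8235.
Payoff layer (t=4): V(4,0)=0.0000, V(4,1)=0.0000, V(4,2)=0.0000, V(4,3)=13.9482, V(4,4)=63.0480
  t=3,j=0: stock 20.6319 → up 26.2025 (V=0.0000), down 15.6802 (V=0.0000). Price 0.0000; hedge Δ=0.0000, bond B=0.0000.
  t=3,j=1: stock 34.4769 → up 43.7857 (V=0.0000), down 26.2025 (V=0.0000). Price 0.0000; hedge Δ=0.0000, bond B=0.0000.
  t=3,j=2: stock 57.6128 → up 73.1682 (V=13.9482), down 43.7857 (V=0.0000). Price 9.7346; hedge Δ=0.4747, bond B=-17.6149.
  t=3,j=3: stock 96.2740 → up 122.2680 (V=63.0480), down 73.1682 (V=13.9482). Price 46.0876; hedge Δ=1.0000, bond B=-50.1864.
  t=2,j=0: stock 27.1472 → up 34.4769 (V=0.0000), down 20.6319 (V=0.0000). Price 0.0000; hedge Δ=0.0000, bond B=0.0000.
  t=2,j=1: stock 45.3644 → up 57.6128 (V=9.7346), down 34.4769 (V=0.0000). Price 6.7938; hedge Δ=0.4208, bond B=-12.2936.
  t=2,j=2: stock 75.8063 → up 96.2740 (V=46.0876), down 57.6128 (V=9.7346). Price 33.6206; hedge Δ=0.9403, bond B=-37.6598.
  t=1,j=0: stock 35.7200 → up 45.3644 (V=6.7938), down 27.1472 (V=0.0000). Price 4.7414; hedge Δ=0.3729, bond B=-8.5798.
  t=1,j=1: stock 59.6900 → up 75.8063 (V=33.6206), down 45.3644 (V=6.7938). Price 24.4801; hedge Δ=0.8812, bond B=-28.1215.
  t=0,j=0: stock 47.0000 → up 59.6900 (V=24.4801), down 35.7200 (V=4.7414). Price 17.7939; hedge Δ=0.8235, bond B=-20.9093.
Each (Δ,B) replicates both successor values, so the strategy is self-financing and V0 is arbitrage-free.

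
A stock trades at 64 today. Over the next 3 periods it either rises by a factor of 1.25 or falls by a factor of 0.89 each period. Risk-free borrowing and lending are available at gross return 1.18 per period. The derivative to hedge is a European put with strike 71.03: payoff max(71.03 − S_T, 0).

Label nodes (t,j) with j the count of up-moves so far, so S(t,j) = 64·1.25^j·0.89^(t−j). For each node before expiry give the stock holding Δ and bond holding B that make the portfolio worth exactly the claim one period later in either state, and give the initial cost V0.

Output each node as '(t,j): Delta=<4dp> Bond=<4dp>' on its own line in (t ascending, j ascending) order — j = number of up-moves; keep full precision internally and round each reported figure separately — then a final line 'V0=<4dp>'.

(0,0): Delta=-0.0963 Bond=6.7070
(1,0): Delta=-0.4017 Bond=25.3106
(1,1): Delta=-0.0438 Bond=3.7152
(2,0): Delta=-1.0000 Bond=60.1949
(2,1): Delta=-0.2989 Bond=22.5459
(2,2): Delta=0.0000 Bond=0.0000
V0=0.5420

Risk-neutral probability p* = (R−d)/(u−d) = (1.18−0.89)/(1.25−0.89) = 0.8056.
Payoff layer (t=3): V(3,0)=25.9120, V(3,1)=7.6620, V(3,2)=0.0000, V(3,3)=0.0000
(2,0): S=50.6944. Δ = (V_up−V_dn)/(S_up−S_dn) = (7.6620−25.9120)/(63.3680−45.1180) = -1.0000. V = [p*·7.6620 + (1−p*)·25.9120]/1.18 = 9.5005. B = V − Δ·S = 60.1949.
(2,1): S=71.2000. Δ = (V_up−V_dn)/(S_up−S_dn) = (0.0000−7.6620)/(89.0000−63.3680) = -0.2989. V = [p*·0.0000 + (1−p*)·7.6620]/1.18 = 1.2626. B = V − Δ·S = 22.5459.
(2,2): S=100.0000. Δ = (V_up−V_dn)/(S_up−S_dn) = (0.0000−0.0000)/(125.0000−89.0000) = 0.0000. V = [p*·0.0000 + (1−p*)·0.0000]/1.18 = 0.0000. B = V − Δ·S = 0.0000.
(1,0): S=56.9600. Δ = (V_up−V_dn)/(S_up−S_dn) = (1.2626−9.5005)/(71.2000−50.6944) = -0.4017. V = [p*·1.2626 + (1−p*)·9.5005]/1.18 = 2.4275. B = V − Δ·S = 25.3106.
(1,1): S=80.0000. Δ = (V_up−V_dn)/(S_up−S_dn) = (0.0000−1.2626)/(100.0000−71.2000) = -0.0438. V = [p*·0.0000 + (1−p*)·1.2626]/1.18 = 0.2081. B = V − Δ·S = 3.7152.
(0,0): S=64.0000. Δ = (V_up−V_dn)/(S_up−S_dn) = (0.2081−2.4275)/(80.0000−56.9600) = -0.0963. V = [p*·0.2081 + (1−p*)·2.4275]/1.18 = 0.5420. B = V − Δ·S = 6.7070.
The time-0 hedge costs 0.5420, which is the no-arbitrage price.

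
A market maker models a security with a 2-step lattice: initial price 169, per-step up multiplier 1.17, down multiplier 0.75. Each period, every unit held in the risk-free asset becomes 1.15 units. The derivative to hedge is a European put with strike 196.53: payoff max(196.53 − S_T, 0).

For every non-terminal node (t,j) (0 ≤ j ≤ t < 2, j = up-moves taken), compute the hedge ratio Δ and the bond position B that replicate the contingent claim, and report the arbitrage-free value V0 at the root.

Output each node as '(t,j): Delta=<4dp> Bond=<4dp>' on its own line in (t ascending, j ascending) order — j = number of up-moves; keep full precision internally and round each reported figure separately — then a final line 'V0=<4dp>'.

(0,0): Delta=-0.5938 Bond=103.8354
(1,0): Delta=-1.0000 Bond=170.8957
(1,1): Delta=-0.5808 Bond=116.8365
V0=3.4820

No-arbitrage ⇒ martingale measure with p* = (R−d)/(u−d) = 0.9524.
Terminal payoffs: V(2,0)=101.4675, V(2,1)=48.2325, V(2,2)=0.0000
(1,0): S=126.7500. Δ = (V_up−V_dn)/(S_up−S_dn) = (48.2325−101.4675)/(148.2975−95.0625) = -1.0000. V = [p*·48.2325 + (1−p*)·101.4675]/1.15 = 44.1457. B = V − Δ·S = 170.8957.
(1,1): S=197.7300. Δ = (V_up−V_dn)/(S_up−S_dn) = (0.0000−48.2325)/(231.3441−148.2975) = -0.5808. V = [p*·0.0000 + (1−p*)·48.2325]/1.15 = 1.9972. B = V − Δ·S = 116.8365.
(0,0): S=169.0000. Δ = (V_up−V_dn)/(S_up−S_dn) = (1.9972−44.1457)/(197.7300−126.7500) = -0.5938. V = [p*·1.9972 + (1−p*)·44.1457]/1.15 = 3.4820. B = V − Δ·S = 103.8354.
The time-0 hedge costs 3.4820, which is the no-arbitrage price.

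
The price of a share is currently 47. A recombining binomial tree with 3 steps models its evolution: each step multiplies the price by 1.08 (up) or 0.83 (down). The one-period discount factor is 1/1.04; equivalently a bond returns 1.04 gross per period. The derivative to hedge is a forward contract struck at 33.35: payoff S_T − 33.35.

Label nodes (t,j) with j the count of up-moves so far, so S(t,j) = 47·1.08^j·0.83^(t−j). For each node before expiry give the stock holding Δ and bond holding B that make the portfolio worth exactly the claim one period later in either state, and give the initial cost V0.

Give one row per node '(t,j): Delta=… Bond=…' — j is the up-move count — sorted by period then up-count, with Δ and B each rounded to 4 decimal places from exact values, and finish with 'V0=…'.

(0,0): Delta=1.0000 Bond=-29.6480
(1,0): Delta=1.0000 Bond=-30.8339
(1,1): Delta=1.0000 Bond=-30.8339
(2,0): Delta=1.0000 Bond=-32.0673
(2,1): Delta=1.0000 Bond=-32.0673
(2,2): Delta=1.0000 Bond=-32.0673
V0=17.3520

Under the risk-neutral measure, an up-move has probability p* = (R−d)/(u−d) = 0.8400 and values discount at R = 1.04.
Terminal payoffs: V(3,0)=-6.4760, V(3,1)=1.6186, V(3,2)=12.1513, V(3,3)=25.8565
  t=2,j=0: stock 32.3783 → up 34.9686 (V=1.6186), down 26.8740 (V=-6.4760). Price 0.3110; hedge Δ=1.0000, bond B=-32.0673.
  t=2,j=1: stock 42.1308 → up 45.5013 (V=12.1513), down 34.9686 (V=1.6186). Price 10.0635; hedge Δ=1.0000, bond B=-32.0673.
  t=2,j=2: stock 54.8208 → up 59.2065 (V=25.8565), down 45.5013 (V=12.1513). Price 22.7535; hedge Δ=1.0000, bond B=-32.0673.
  t=1,j=0: stock 39.0100 → up 42.1308 (V=10.0635), down 32.3783 (V=0.3110). Price 8.1761; hedge Δ=1.0000, bond B=-30.8339.
  t=1,j=1: stock 50.7600 → up 54.8208 (V=22.7535), down 42.1308 (V=10.0635). Price 19.9261; hedge Δ=1.0000, bond B=-30.8339.
  t=0,j=0: stock 47.0000 → up 50.7600 (V=19.9261), down 39.0100 (V=8.1761). Price 17.3520; hedge Δ=1.0000, bond B=-29.6480.
The time-0 hedge costs 17.3520, which is the no-arbitrage price.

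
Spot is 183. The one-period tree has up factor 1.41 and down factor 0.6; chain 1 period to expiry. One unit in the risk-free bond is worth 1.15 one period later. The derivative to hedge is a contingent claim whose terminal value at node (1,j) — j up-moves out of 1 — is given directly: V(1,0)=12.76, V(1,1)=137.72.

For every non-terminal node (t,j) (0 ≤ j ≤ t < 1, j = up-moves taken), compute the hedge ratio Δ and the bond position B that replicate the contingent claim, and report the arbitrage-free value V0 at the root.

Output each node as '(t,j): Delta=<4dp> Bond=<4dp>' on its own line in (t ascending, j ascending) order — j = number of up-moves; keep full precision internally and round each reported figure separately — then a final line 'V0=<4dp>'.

The replicating-portfolio and risk-neutral prices coincide; use p* = (1.15−0.6)/(1.41−0.6) = 0.6790 for the latter.
Payoff layer (t=1): V(1,0)=12.7600, V(1,1)=137.7200
Node (0,0) S=183.0000: V=(p*·137.7200+(1−p*)·12.7600)/1.15=84.8777; Δ=(137.7200−12.7600)/(258.0300−109.8000)=0.8430; B=V−Δ·S=-69.3939
The time-0 hedge costs 84.8777, which is the no-arbitrage price.

(0,0): Delta=0.8430 Bond=-69.3939
V0=84.8777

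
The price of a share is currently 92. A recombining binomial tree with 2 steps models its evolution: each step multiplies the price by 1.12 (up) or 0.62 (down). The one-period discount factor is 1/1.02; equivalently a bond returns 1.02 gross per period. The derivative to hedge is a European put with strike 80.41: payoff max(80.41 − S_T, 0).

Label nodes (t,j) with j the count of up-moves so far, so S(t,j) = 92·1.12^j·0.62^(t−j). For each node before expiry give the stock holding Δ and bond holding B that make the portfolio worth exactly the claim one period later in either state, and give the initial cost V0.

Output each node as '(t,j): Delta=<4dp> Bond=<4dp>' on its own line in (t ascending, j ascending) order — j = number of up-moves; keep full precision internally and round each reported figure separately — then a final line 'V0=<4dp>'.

Under the risk-neutral measure, an up-move has probability p* = (R−d)/(u−d) = 0.8000 and values discount at R = 1.02.
At expiry t=2: V(2,0)=45.0452, V(2,1)=16.5252, V(2,2)=0.0000
  t=1,j=0: stock 57.0400 → up 63.8848 (V=16.5252), down 35.3648 (V=45.0452). Price 21.7933; hedge Δ=-1.0000, bond B=78.8333.
  t=1,j=1: stock 103.0400 → up 115.4048 (V=0.0000), down 63.8848 (V=16.5252). Price 3.2402; hedge Δ=-0.3208, bond B=36.2906.
  t=0,j=0: stock 92.0000 → up 103.0400 (V=3.2402), down 57.0400 (V=21.7933). Price 6.8146; hedge Δ=-0.4033, bond B=43.9208.
Self-financing check: at every node Δ·S+B equals the discounted successor values.

(0,0): Delta=-0.4033 Bond=43.9208
(1,0): Delta=-1.0000 Bond=78.8333
(1,1): Delta=-0.3208 Bond=36.2906
V0=6.8146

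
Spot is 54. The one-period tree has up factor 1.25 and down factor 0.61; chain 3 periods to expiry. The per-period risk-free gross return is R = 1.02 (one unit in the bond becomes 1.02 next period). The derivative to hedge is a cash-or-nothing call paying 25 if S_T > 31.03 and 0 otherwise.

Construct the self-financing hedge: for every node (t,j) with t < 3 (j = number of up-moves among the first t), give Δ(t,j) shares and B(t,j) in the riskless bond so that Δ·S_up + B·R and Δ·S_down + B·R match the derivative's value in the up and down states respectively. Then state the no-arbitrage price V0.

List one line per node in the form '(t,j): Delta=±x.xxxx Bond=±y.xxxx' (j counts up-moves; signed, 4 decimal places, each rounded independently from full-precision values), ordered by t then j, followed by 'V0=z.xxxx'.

Since d<R<u, set p* = (R−d)/(u−d) = 0.6406; price each node as the discounted p*-expectation of its children.
Terminal values V(3,·): V(3,0)=0.0000, V(3,1)=0.0000, V(3,2)=25.0000, V(3,3)=25.0000
  t=2,j=0: stock 20.0934 → up 25.1167 (V=0.0000), down 12.2570 (V=0.0000). Price 0.0000; hedge Δ=0.0000, bond B=0.0000.
  t=2,j=1: stock 41.1750 → up 51.4688 (V=25.0000), down 25.1167 (V=0.0000). Price 15.7016; hedge Δ=0.9487, bond B=-23.3609.
  t=2,j=2: stock 84.3750 → up 105.4688 (V=25.0000), down 51.4688 (V=25.0000). Price 24.5098; hedge Δ=0.0000, bond B=24.5098.
  t=1,j=0: stock 32.9400 → up 41.1750 (V=15.7016), down 20.0934 (V=0.0000). Price 9.8616; hedge Δ=0.7448, bond B=-14.6721.
  t=1,j=1: stock 67.5000 → up 84.3750 (V=24.5098), down 41.1750 (V=15.7016). Price 20.9258; hedge Δ=0.2039, bond B=7.1630.
  t=0,j=0: stock 54.0000 → up 67.5000 (V=20.9258), down 32.9400 (V=9.8616). Price 16.6173; hedge Δ=0.3201, bond B=-0.6706.
Self-financing check: at every node Δ·S+B equals the discounted successor values.

(0,0): Delta=0.3201 Bond=-0.6706
(1,0): Delta=0.7448 Bond=-14.6721
(1,1): Delta=0.2039 Bond=7.1630
(2,0): Delta=0.0000 Bond=0.0000
(2,1): Delta=0.9487 Bond=-23.3609
(2,2): Delta=0.0000 Bond=24.5098
V0=16.6173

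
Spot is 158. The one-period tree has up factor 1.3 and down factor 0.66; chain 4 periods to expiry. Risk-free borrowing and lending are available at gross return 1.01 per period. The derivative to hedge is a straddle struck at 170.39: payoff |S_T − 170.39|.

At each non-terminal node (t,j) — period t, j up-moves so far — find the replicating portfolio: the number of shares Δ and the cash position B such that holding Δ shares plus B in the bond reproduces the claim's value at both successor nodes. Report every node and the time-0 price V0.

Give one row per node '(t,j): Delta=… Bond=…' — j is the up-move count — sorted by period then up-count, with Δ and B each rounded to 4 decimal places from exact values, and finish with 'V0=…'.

The replicating-portfolio and risk-neutral prices coincide; use p* = (1.01−0.66)/(1.3−0.66) = 0.5469 for the latter.
Terminal payoffs: V(4,0)=140.4099, V(4,1)=111.3383, V(4,2)=54.0761, V(4,3)=58.7132, V(4,4)=280.8738
  t=3,j=0: stock 45.4244 → up 59.0517 (V=111.3383), down 29.9801 (V=140.4099). Price 123.2786; hedge Δ=-1.0000, bond B=168.7030.
  t=3,j=1: stock 89.4722 → up 116.3139 (V=54.0761), down 59.0517 (V=111.3383). Price 79.2307; hedge Δ=-1.0000, bond B=168.7030.
  t=3,j=2: stock 176.2332 → up 229.1032 (V=58.7132), down 116.3139 (V=54.0761). Price 56.0515; hedge Δ=0.0411, bond B=48.8060.
  t=3,j=3: stock 347.1260 → up 451.2638 (V=280.8738), down 229.1032 (V=58.7132). Price 178.4230; hedge Δ=1.0000, bond B=-168.7030.
  t=2,j=0: stock 68.8248 → up 89.4722 (V=79.2307), down 45.4244 (V=123.2786). Price 98.2078; hedge Δ=-1.0000, bond B=167.0326.
  t=2,j=1: stock 135.5640 → up 176.2332 (V=56.0515), down 89.4722 (V=79.2307). Price 65.8956; hedge Δ=-0.2672, bond B=102.1132.
  t=2,j=2: stock 267.0200 → up 347.1260 (V=178.4230), down 176.2332 (V=56.0515). Price 121.7559; hedge Δ=0.7161, bond B=-69.4497.
  t=1,j=0: stock 104.2800 → up 135.5640 (V=65.8956), down 68.8248 (V=98.2078). Price 79.7397; hedge Δ=-0.4842, bond B=130.2276.
  t=1,j=1: stock 205.4000 → up 267.0200 (V=121.7559), down 135.5640 (V=65.8956). Price 95.4893; hedge Δ=0.4249, bond B=8.2077.
  t=0,j=0: stock 158.0000 → up 205.4000 (V=95.4893), down 104.2800 (V=79.7397). Price 87.4780; hedge Δ=0.1558, bond B=62.8692.
Each (Δ,B) replicates both successor values, so the strategy is self-financing and V0 is arbitrage-free.

(0,0): Delta=0.1558 Bond=62.8692
(1,0): Delta=-0.4842 Bond=130.2276
(1,1): Delta=0.4249 Bond=8.2077
(2,0): Delta=-1.0000 Bond=167.0326
(2,1): Delta=-0.2672 Bond=102.1132
(2,2): Delta=0.7161 Bond=-69.4497
(3,0): Delta=-1.0000 Bond=168.7030
(3,1): Delta=-1.0000 Bond=168.7030
(3,2): Delta=0.0411 Bond=48.8060
(3,3): Delta=1.0000 Bond=-168.7030
V0=87.4780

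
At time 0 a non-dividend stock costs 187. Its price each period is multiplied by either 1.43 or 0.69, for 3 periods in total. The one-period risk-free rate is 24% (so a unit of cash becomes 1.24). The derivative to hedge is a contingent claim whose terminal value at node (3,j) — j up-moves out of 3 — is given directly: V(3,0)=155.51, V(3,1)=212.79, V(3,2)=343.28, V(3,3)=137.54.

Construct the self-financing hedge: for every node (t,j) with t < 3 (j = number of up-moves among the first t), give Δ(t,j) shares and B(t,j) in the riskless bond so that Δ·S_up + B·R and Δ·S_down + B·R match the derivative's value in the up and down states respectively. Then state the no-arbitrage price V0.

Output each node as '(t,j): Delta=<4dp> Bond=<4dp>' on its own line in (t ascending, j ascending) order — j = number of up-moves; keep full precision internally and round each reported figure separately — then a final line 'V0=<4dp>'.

The replicating-portfolio and risk-neutral prices coincide; use p* = (1.24−0.69)/(1.43−0.69) = 0.7432 for the latter.
Terminal values V(3,·): V(3,0)=155.5100, V(3,1)=212.7900, V(3,2)=343.2800, V(3,3)=137.5400
  t=2,j=0: stock 89.0307 → up 127.3139 (V=212.7900), down 61.4312 (V=155.5100). Price 159.7443; hedge Δ=0.8694, bond B=82.3389.
  t=2,j=1: stock 184.5129 → up 263.8534 (V=343.2800), down 127.3139 (V=212.7900). Price 249.8192; hedge Δ=0.9557, bond B=73.4814.
  t=2,j=2: stock 382.3963 → up 546.8267 (V=137.5400), down 263.8534 (V=343.2800). Price 153.5203; hedge Δ=-0.7271, bond B=431.5473.
  t=1,j=0: stock 129.0300 → up 184.5129 (V=249.8192), down 89.0307 (V=159.7443). Price 182.8160; hedge Δ=0.9434, bond B=61.0932.
  t=1,j=1: stock 267.4100 → up 382.3963 (V=153.5203), down 184.5129 (V=249.8192). Price 143.7465; hedge Δ=-0.4866, bond B=273.8802.
  t=0,j=0: stock 187.0000 → up 267.4100 (V=143.7465), down 129.0300 (V=182.8160). Price 124.0144; hedge Δ=-0.2823, bond B=176.8111.
The time-0 hedge costs 124.0144, which is the no-arbitrage price.

(0,0): Delta=-0.2823 Bond=176.8111
(1,0): Delta=0.9434 Bond=61.0932
(1,1): Delta=-0.4866 Bond=273.8802
(2,0): Delta=0.8694 Bond=82.3389
(2,1): Delta=0.9557 Bond=73.4814
(2,2): Delta=-0.7271 Bond=431.5473
V0=124.0144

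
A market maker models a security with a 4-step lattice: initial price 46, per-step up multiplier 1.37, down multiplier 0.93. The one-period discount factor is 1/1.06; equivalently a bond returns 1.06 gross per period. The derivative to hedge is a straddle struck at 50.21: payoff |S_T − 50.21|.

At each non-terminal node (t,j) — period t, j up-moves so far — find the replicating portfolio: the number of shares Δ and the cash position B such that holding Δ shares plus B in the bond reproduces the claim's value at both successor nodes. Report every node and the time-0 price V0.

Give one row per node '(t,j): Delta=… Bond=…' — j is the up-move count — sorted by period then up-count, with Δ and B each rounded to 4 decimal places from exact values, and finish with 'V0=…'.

The replicating-portfolio and risk-neutral prices coincide; use p* = (1.06−0.93)/(1.37−0.93) = 0.2955 for the latter.
Payoff layer (t=4): V(4,0)=15.7996, V(4,1)=0.4806, V(4,2)=24.4632, V(4,3)=59.7925, V(4,4)=111.8367
(3,0): S=37.0004. Δ = (V_up−V_dn)/(S_up−S_dn) = (0.4806−15.7996)/(50.6906−34.4104) = -0.9410. V = [p*·0.4806 + (1−p*)·15.7996]/1.06 = 10.6354. B = V − Δ·S = 45.4514.
(3,1): S=54.5060. Δ = (V_up−V_dn)/(S_up−S_dn) = (24.4632−0.4806)/(74.6732−50.6906) = 1.0000. V = [p*·24.4632 + (1−p*)·0.4806]/1.06 = 7.1381. B = V − Δ·S = -47.3679.
(3,2): S=80.2938. Δ = (V_up−V_dn)/(S_up−S_dn) = (59.7925−24.4632)/(110.0025−74.6732) = 1.0000. V = [p*·59.7925 + (1−p*)·24.4632]/1.06 = 32.9259. B = V − Δ·S = -47.3679.
(3,3): S=118.2822. Δ = (V_up−V_dn)/(S_up−S_dn) = (111.8367−59.7925)/(162.0467−110.0025) = 1.0000. V = [p*·111.8367 + (1−p*)·59.7925]/1.06 = 70.9143. B = V − Δ·S = -47.3679.
(2,0): S=39.7854. Δ = (V_up−V_dn)/(S_up−S_dn) = (7.1381−10.6354)/(54.5060−37.0004) = -0.1998. V = [p*·7.1381 + (1−p*)·10.6354]/1.06 = 9.0586. B = V − Δ·S = 17.0071.
(2,1): S=58.6086. Δ = (V_up−V_dn)/(S_up−S_dn) = (32.9259−7.1381)/(80.2938−54.5060) = 1.0000. V = [p*·32.9259 + (1−p*)·7.1381]/1.06 = 13.9219. B = V − Δ·S = -44.6867.
(2,2): S=86.3374. Δ = (V_up−V_dn)/(S_up−S_dn) = (70.9143−32.9259)/(118.2822−80.2938) = 1.0000. V = [p*·70.9143 + (1−p*)·32.9259]/1.06 = 41.6507. B = V − Δ·S = -44.6867.
(1,0): S=42.7800. Δ = (V_up−V_dn)/(S_up−S_dn) = (13.9219−9.0586)/(58.6086−39.7854) = 0.2584. V = [p*·13.9219 + (1−p*)·9.0586]/1.06 = 9.9014. B = V − Δ·S = -1.1515.
(1,1): S=63.0200. Δ = (V_up−V_dn)/(S_up−S_dn) = (41.6507−13.9219)/(86.3374−58.6086) = 1.0000. V = [p*·41.6507 + (1−p*)·13.9219]/1.06 = 20.8627. B = V − Δ·S = -42.1573.
(0,0): S=46.0000. Δ = (V_up−V_dn)/(S_up−S_dn) = (20.8627−9.9014)/(63.0200−42.7800) = 0.5416. V = [p*·20.8627 + (1−p*)·9.9014]/1.06 = 12.3962. B = V − Δ·S = -12.5159.
Check: Δ(0,0)·S0 + B(0,0) = 12.3962 = V0.

(0,0): Delta=0.5416 Bond=-12.5159
(1,0): Delta=0.2584 Bond=-1.1515
(1,1): Delta=1.0000 Bond=-42.1573
(2,0): Delta=-0.1998 Bond=17.0071
(2,1): Delta=1.0000 Bond=-44.6867
(2,2): Delta=1.0000 Bond=-44.6867
(3,0): Delta=-0.9410 Bond=45.4514
(3,1): Delta=1.0000 Bond=-47.3679
(3,2): Delta=1.0000 Bond=-47.3679
(3,3): Delta=1.0000 Bond=-47.3679
V0=12.3962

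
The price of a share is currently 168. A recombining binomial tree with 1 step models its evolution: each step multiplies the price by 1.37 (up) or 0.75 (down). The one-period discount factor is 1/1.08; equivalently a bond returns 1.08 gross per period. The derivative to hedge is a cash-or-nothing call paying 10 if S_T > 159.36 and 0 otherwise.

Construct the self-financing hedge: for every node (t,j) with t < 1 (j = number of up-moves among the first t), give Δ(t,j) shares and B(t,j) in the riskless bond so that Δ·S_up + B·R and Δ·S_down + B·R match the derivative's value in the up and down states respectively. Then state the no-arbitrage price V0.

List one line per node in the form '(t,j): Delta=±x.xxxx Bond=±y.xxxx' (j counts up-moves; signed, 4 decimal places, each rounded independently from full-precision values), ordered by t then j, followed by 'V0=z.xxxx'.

(0,0): Delta=0.0960 Bond=-11.2007
V0=4.9283

The replicating-portfolio and risk-neutral prices coincide; use p* = (1.08−0.75)/(1.37−0.75) = 0.5323 for the latter.
Terminal payoffs: V(1,0)=0.0000, V(1,1)=10.0000
  t=0,j=0: stock 168.0000 → up 230.1600 (V=10.0000), down 126.0000 (V=0.0000). Price 4.9283; hedge Δ=0.0960, bond B=-11.2007.
Self-financing check: at every node Δ·S+B equals the discounted successor values.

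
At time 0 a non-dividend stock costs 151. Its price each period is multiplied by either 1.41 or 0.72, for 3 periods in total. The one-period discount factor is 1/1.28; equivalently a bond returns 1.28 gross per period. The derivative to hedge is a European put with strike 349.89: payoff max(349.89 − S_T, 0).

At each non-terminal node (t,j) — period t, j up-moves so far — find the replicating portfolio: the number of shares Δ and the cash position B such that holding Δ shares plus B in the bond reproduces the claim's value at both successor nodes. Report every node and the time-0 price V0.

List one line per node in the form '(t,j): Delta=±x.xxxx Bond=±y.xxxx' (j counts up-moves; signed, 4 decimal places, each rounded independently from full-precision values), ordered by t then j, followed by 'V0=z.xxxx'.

(0,0): Delta=-0.7168 Bond=142.7855
(1,0): Delta=-1.0000 Bond=213.5559
(1,1): Delta=-0.6832 Bond=175.6177
(2,0): Delta=-1.0000 Bond=273.3516
(2,1): Delta=-1.0000 Bond=273.3516
(2,2): Delta=-0.6457 Bond=213.5176
V0=34.5500

Under the risk-neutral measure, an up-move has probability p* = (R−d)/(u−d) = 0.8116 and values discount at R = 1.28.
Terminal payoffs: V(3,0)=293.5296, V(3,1)=239.5175, V(3,2)=133.7438, V(3,3)=0.0000
Node (2,0) S=78.2784: V=(p*·239.5175+(1−p*)·293.5296)/1.28=195.0732; Δ=(239.5175−293.5296)/(110.3725−56.3604)=-1.0000; B=V−Δ·S=273.3516
Node (2,1) S=153.2952: V=(p*·133.7438+(1−p*)·239.5175)/1.28=120.0564; Δ=(133.7438−239.5175)/(216.1462−110.3725)=-1.0000; B=V−Δ·S=273.3516
Node (2,2) S=300.2031: V=(p*·0.0000+(1−p*)·133.7438)/1.28=19.6860; Δ=(0.0000−133.7438)/(423.2864−216.1462)=-0.6457; B=V−Δ·S=213.5176
Node (1,0) S=108.7200: V=(p*·120.0564+(1−p*)·195.0732)/1.28=104.8359; Δ=(120.0564−195.0732)/(153.2952−78.2784)=-1.0000; B=V−Δ·S=213.5559
Node (1,1) S=212.9100: V=(p*·19.6860+(1−p*)·120.0564)/1.28=30.1534; Δ=(19.6860−120.0564)/(300.2031−153.2952)=-0.6832; B=V−Δ·S=175.6177
Node (0,0) S=151.0000: V=(p*·30.1534+(1−p*)·104.8359)/1.28=34.5500; Δ=(30.1534−104.8359)/(212.9100−108.7200)=-0.7168; B=V−Δ·S=142.7855
Self-financing check: at every node Δ·S+B equals the discounted successor values.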